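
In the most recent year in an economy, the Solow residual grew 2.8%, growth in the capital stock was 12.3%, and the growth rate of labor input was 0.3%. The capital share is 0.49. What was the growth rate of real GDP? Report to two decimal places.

8.98%

Labor's share = 1 − 0.49 = 0.51.
The capital stock: 0.49 × 12.3 = 6.027 pp.
Labor input: 0.51 × 0.3 = 0.153 pp.
Output growth = 2.8 + 6.18 = 8.98%.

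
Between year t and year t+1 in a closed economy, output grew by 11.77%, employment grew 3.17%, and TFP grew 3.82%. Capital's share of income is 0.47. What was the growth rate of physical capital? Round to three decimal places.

Labor's share = 1 − 0.47 = 0.53.
gY = gA + 0.53×3.17 + 0.47×g.
0.47×g = 11.77 − 3.82 − 1.6801 = 6.2699.
g = 6.2699 / 0.47 = 13.34021%.

Physical capital grew 13.340%.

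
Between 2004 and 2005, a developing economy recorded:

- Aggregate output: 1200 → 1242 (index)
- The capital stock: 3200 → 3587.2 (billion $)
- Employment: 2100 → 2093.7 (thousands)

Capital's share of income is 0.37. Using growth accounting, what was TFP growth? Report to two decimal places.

Aggregate output growth = (1242 − 1200) / 1200 = 3.5%.
The capital stock growth = (3587.2 − 3200) / 3200 = 12.1%.
Employment growth = (2093.7 − 2100) / 2100 = -0.3%.
Labor's share = 1 − 0.37 = 0.63.
The capital stock: 0.37 × 12.1 = 4.477 pp.
Employment: 0.63 × (-0.3) = -0.189 pp.
TFP growth = 3.5 − 4.288 = -0.788%.

-0.79%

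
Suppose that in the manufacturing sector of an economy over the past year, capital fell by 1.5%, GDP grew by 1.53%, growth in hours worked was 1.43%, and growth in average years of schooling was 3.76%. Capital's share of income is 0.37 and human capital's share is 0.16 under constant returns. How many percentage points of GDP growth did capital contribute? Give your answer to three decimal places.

-0.555 pp

Contribution = share × growth = 0.37 × (-1.5) = -0.555 pp.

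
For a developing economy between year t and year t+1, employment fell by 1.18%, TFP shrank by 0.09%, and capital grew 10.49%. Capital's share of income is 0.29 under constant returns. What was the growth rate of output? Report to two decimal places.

Output grew 2.11%.

Labor's share = 1 − 0.29 = 0.71.
Capital: 0.29 × 10.49 = 3.0421 pp.
Employment: 0.71 × (-1.18) = -0.8378 pp.
Output growth = -0.09 + 2.2043 = 2.1143%.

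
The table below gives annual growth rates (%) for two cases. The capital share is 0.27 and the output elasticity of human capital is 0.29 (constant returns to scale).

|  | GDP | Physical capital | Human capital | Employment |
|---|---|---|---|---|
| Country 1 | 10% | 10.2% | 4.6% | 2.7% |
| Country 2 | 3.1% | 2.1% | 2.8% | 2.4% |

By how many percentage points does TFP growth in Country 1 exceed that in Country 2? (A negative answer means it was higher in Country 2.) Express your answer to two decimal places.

Labor's share = 1 − 0.27 − 0.29 = 0.44.
Country 1: TFP = 10 − 2.754 − 1.334 − 1.188 = 4.724%.
Country 2: TFP = 3.1 − 0.567 − 0.812 − 1.056 = 0.665%.
Difference = 4.724 − (0.665) = 4.059 pp.

4.06 percentage points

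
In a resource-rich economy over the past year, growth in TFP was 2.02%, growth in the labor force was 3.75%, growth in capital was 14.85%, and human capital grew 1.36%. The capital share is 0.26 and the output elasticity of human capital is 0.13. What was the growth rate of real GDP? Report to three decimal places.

Labor's share = 1 − 0.26 − 0.13 = 0.61.
Capital: 0.26 × 14.85 = 3.861 pp.
Human capital: 0.13 × 1.36 = 0.1768 pp.
The labor force: 0.61 × 3.75 = 2.2875 pp.
Output growth = 2.02 + 6.3253 = 8.3453%.

Real GDP grew 8.345%.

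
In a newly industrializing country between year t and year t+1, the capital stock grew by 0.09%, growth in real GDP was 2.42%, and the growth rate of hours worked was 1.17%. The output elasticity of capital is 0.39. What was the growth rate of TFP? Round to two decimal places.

TFP grew 1.67%.

Labor's share = 1 − 0.39 = 0.61.
The capital stock: 0.39 × 0.09 = 0.0351 pp.
Hours worked: 0.61 × 1.17 = 0.7137 pp.
TFP growth = 2.42 − 0.7488 = 1.6712%.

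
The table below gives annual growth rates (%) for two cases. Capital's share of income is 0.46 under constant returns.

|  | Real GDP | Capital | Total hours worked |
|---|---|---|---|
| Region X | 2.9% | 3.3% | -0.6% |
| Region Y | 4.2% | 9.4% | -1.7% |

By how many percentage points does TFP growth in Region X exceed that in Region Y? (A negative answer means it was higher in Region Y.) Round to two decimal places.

Labor's share = 1 − 0.46 = 0.54.
Region X: TFP = 2.9 − 1.518 + 0.324 = 1.706%.
Region Y: TFP = 4.2 − 4.324 + 0.918 = 0.794%.
Difference = 1.706 − (0.794) = 0.912 pp.

0.91 percentage points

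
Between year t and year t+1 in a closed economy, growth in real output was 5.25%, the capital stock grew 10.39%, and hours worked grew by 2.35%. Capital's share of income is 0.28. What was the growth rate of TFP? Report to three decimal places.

Labor's share = 1 − 0.28 = 0.72.
The capital stock: 0.28 × 10.39 = 2.9092 pp.
Hours worked: 0.72 × 2.35 = 1.692 pp.
TFP growth = 5.25 − 4.6012 = 0.6488%.

TFP growth was 0.649%.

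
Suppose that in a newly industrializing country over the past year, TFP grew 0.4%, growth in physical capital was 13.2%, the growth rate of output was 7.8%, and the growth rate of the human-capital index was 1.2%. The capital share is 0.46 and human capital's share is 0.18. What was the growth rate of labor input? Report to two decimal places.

Labor's share = 1 − 0.46 − 0.18 = 0.36.
gY = gA + 0.46×13.2 + 0.18×1.2 + 0.36×g.
0.36×g = 7.8 − 0.4 − 6.288 = 1.112.
g = 1.112 / 0.36 = 3.0889%.

3.09%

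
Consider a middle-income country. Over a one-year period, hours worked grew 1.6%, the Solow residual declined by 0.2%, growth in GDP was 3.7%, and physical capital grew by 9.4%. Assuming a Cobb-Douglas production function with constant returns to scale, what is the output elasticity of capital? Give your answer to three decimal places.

α = 0.295

gY = gA + α·gK + (1−α)·gL, so gY − gA − gL = α(gK − gL).
3.7 + 0.2 − 1.6 = α × (9.4 − 1.6).
2.3 = 7.8 α, so α = 0.29487.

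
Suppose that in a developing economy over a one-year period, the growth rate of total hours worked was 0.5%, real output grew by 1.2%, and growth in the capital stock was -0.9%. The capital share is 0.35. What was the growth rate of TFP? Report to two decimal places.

Labor's share = 1 − 0.35 = 0.65.
The capital stock: 0.35 × (-0.9) = -0.315 pp.
Total hours worked: 0.65 × 0.5 = 0.325 pp.
TFP growth = 1.2 − 0.01 = 1.19%.

TFP grew 1.19%.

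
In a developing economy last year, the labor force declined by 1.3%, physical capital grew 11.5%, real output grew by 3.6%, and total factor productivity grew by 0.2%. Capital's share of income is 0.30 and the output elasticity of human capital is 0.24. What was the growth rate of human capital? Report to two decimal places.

Human capital grew 2.28%.

Labor's share = 1 − 0.3 − 0.24 = 0.46.
gY = gA + 0.3×11.5 + 0.46×(-1.3) + 0.24×g.
0.24×g = 3.6 − 0.2 − 2.852 = 0.548.
g = 0.548 / 0.24 = 2.2833%.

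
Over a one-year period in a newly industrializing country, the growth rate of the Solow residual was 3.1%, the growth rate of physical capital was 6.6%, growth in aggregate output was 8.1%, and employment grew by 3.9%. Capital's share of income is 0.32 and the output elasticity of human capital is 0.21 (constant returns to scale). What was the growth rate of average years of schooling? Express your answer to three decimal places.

5.024%

Labor's share = 1 − 0.32 − 0.21 = 0.47.
gY = gA + 0.32×6.6 + 0.47×3.9 + 0.21×g.
0.21×g = 8.1 − 3.1 − 3.945 = 1.055.
g = 1.055 / 0.21 = 5.02381%.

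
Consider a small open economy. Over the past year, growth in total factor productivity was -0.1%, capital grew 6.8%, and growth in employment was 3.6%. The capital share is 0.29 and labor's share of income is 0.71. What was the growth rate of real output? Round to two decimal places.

4.43%

Labor's share = 1 − 0.29 = 0.71.
Capital: 0.29 × 6.8 = 1.972 pp.
Employment: 0.71 × 3.6 = 2.556 pp.
Output growth = -0.1 + 4.528 = 4.428%.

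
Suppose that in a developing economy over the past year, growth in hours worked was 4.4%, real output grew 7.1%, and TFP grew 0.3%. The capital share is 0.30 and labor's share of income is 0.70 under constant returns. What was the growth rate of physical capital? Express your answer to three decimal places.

12.400%

Labor's share = 1 − 0.3 = 0.7.
gY = gA + 0.7×4.4 + 0.3×g.
0.3×g = 7.1 − 0.3 − 3.08 = 3.72.
g = 3.72 / 0.3 = 12.4%.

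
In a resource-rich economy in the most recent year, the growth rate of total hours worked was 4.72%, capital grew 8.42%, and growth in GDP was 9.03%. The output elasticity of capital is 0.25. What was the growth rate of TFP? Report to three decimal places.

Labor's share = 1 − 0.25 = 0.75.
Capital: 0.25 × 8.42 = 2.105 pp.
Total hours worked: 0.75 × 4.72 = 3.54 pp.
TFP growth = 9.03 − 5.645 = 3.385%.

3.385%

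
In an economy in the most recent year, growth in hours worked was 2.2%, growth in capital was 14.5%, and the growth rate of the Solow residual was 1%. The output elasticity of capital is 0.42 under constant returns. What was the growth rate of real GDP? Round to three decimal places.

8.366%

Labor's share = 1 − 0.42 = 0.58.
Capital: 0.42 × 14.5 = 6.09 pp.
Hours worked: 0.58 × 2.2 = 1.276 pp.
Output growth = 1 + 7.366 = 8.366%.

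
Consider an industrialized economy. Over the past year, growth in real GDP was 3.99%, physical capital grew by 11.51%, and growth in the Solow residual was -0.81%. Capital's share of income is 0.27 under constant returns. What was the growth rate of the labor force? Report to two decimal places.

2.32%

Labor's share = 1 − 0.27 = 0.73.
gY = gA + 0.27×11.51 + 0.73×g.
0.73×g = 3.99 + 0.81 − 3.1077 = 1.6923.
g = 1.6923 / 0.73 = 2.3182%.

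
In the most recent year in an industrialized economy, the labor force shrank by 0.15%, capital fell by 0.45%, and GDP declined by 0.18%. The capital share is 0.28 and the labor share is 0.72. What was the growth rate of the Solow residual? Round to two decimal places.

Labor's share = 1 − 0.28 = 0.72.
Capital: 0.28 × (-0.45) = -0.126 pp.
The labor force: 0.72 × (-0.15) = -0.108 pp.
TFP growth = -0.18 + 0.234 = 0.054%.

0.05%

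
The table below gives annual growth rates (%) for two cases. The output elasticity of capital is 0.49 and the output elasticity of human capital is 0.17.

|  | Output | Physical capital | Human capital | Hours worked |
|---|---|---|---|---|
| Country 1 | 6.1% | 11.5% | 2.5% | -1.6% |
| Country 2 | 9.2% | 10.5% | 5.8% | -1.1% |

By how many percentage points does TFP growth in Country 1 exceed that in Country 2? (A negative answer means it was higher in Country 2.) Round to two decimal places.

-2.86 percentage points

Labor's share = 1 − 0.49 − 0.17 = 0.34.
Country 1: TFP = 6.1 − 5.635 − 0.425 + 0.544 = 0.584%.
Country 2: TFP = 9.2 − 5.145 − 0.986 + 0.374 = 3.443%.
Difference = 0.584 − (3.443) = -2.859 pp.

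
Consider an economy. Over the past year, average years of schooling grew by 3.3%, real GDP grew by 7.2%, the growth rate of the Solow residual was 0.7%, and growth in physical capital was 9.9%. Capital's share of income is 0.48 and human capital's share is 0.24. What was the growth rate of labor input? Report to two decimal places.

Labor's share = 1 − 0.48 − 0.24 = 0.28.
gY = gA + 0.48×9.9 + 0.24×3.3 + 0.28×g.
0.28×g = 7.2 − 0.7 − 5.544 = 0.956.
g = 0.956 / 0.28 = 3.4143%.

Labor input growth was 3.41%.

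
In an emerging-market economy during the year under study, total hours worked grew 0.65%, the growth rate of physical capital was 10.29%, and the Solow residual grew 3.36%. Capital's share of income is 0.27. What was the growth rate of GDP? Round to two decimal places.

GDP grew 6.61%.

Labor's share = 1 − 0.27 = 0.73.
Physical capital: 0.27 × 10.29 = 2.7783 pp.
Total hours worked: 0.73 × 0.65 = 0.4745 pp.
Output growth = 3.36 + 3.2528 = 6.6128%.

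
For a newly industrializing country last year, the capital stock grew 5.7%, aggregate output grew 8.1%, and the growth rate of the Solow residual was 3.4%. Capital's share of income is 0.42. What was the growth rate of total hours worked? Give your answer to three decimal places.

Total hours worked growth was 3.976%.

Labor's share = 1 − 0.42 = 0.58.
gY = gA + 0.42×5.7 + 0.58×g.
0.58×g = 8.1 − 3.4 − 2.394 = 2.306.
g = 2.306 / 0.58 = 3.97586%.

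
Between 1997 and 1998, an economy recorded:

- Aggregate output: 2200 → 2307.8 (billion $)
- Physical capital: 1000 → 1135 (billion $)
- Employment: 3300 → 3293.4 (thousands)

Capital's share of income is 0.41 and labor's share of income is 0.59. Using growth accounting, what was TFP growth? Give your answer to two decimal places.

Aggregate output growth = (2307.8 − 2200) / 2200 = 4.9%.
Physical capital growth = (1135 − 1000) / 1000 = 13.5%.
Employment growth = (3293.4 − 3300) / 3300 = -0.2%.
Labor's share = 1 − 0.41 = 0.59.
Physical capital: 0.41 × 13.5 = 5.535 pp.
Employment: 0.59 × (-0.2) = -0.118 pp.
TFP growth = 4.9 − 5.417 = -0.517%.

-0.52%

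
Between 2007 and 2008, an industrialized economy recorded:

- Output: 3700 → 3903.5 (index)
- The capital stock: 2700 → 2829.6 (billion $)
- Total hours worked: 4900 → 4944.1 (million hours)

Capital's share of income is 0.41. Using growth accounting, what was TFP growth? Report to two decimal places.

Output growth = (3903.5 − 3700) / 3700 = 5.5%.
The capital stock growth = (2829.6 − 2700) / 2700 = 4.8%.
Total hours worked growth = (4944.1 − 4900) / 4900 = 0.9%.
Labor's share = 1 − 0.41 = 0.59.
The capital stock: 0.41 × 4.8 = 1.968 pp.
Total hours worked: 0.59 × 0.9 = 0.531 pp.
TFP growth = 5.5 − 2.499 = 3.001%.

3.00%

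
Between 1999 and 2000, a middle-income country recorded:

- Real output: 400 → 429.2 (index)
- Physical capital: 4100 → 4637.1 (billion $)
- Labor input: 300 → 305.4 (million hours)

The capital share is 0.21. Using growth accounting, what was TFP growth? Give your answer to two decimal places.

Real output growth = (429.2 − 400) / 400 = 7.3%.
Physical capital growth = (4637.1 − 4100) / 4100 = 13.1%.
Labor input growth = (305.4 − 300) / 300 = 1.8%.
Labor's share = 1 − 0.21 = 0.79.
Physical capital: 0.21 × 13.1 = 2.751 pp.
Labor input: 0.79 × 1.8 = 1.422 pp.
TFP growth = 7.3 − 4.173 = 3.127%.

3.13%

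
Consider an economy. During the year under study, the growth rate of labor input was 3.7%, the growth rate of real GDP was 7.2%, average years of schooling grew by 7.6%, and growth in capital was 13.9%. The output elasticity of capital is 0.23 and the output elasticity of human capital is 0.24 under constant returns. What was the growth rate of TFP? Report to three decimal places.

Labor's share = 1 − 0.23 − 0.24 = 0.53.
Capital: 0.23 × 13.9 = 3.197 pp.
Average years of schooling: 0.24 × 7.6 = 1.824 pp.
Labor input: 0.53 × 3.7 = 1.961 pp.
TFP growth = 7.2 − 6.982 = 0.218%.

0.218%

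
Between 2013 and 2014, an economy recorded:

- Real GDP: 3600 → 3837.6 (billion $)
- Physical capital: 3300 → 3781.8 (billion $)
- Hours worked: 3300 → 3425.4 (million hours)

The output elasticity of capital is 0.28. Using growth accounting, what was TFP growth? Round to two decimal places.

Real GDP growth = (3837.6 − 3600) / 3600 = 6.6%.
Physical capital growth = (3781.8 − 3300) / 3300 = 14.6%.
Hours worked growth = (3425.4 − 3300) / 3300 = 3.8%.
Labor's share = 1 − 0.28 = 0.72.
Physical capital: 0.28 × 14.6 = 4.088 pp.
Hours worked: 0.72 × 3.8 = 2.736 pp.
TFP growth = 6.6 − 6.824 = -0.224%.

-0.22%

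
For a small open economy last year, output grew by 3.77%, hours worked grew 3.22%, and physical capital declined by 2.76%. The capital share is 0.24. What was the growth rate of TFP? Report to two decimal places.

Labor's share = 1 − 0.24 = 0.76.
Physical capital: 0.24 × (-2.76) = -0.6624 pp.
Hours worked: 0.76 × 3.22 = 2.4472 pp.
TFP growth = 3.77 − 1.7848 = 1.9852%.

TFP grew 1.99%.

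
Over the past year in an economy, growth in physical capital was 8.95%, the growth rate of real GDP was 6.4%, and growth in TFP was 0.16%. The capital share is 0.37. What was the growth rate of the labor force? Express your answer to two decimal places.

Labor's share = 1 − 0.37 = 0.63.
gY = gA + 0.37×8.95 + 0.63×g.
0.63×g = 6.4 − 0.16 − 3.3115 = 2.9285.
g = 2.9285 / 0.63 = 4.6484%.

The labor force grew 4.65%.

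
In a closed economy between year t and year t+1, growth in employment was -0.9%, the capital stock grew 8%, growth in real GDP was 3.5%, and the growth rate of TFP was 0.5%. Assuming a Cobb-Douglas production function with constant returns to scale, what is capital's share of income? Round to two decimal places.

α = 0.44

gY = gA + α·gK + (1−α)·gL, so gY − gA − gL = α(gK − gL).
3.5 − 0.5 + 0.9 = α × (8 − (-0.9)).
3.9 = 8.9 α, so α = 0.4382.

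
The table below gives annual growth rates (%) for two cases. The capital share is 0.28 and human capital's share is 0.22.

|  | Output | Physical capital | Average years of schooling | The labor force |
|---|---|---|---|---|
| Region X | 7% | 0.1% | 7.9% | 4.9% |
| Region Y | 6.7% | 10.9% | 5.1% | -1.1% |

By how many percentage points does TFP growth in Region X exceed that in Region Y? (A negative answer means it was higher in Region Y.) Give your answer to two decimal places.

-0.29 percentage points

Labor's share = 1 − 0.28 − 0.22 = 0.5.
Region X: TFP = 7 − 0.028 − 1.738 − 2.45 = 2.784%.
Region Y: TFP = 6.7 − 3.052 − 1.122 + 0.55 = 3.076%.
Difference = 2.784 − (3.076) = -0.292 pp.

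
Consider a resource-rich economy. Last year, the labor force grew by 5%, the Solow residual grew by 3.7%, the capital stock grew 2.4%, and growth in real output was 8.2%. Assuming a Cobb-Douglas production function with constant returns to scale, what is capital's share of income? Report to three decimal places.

gY = gA + α·gK + (1−α)·gL, so gY − gA − gL = α(gK − gL).
8.2 − 3.7 − 5 = α × (2.4 − 5).
-0.5 = -2.6 α, so α = 0.19231.

0.192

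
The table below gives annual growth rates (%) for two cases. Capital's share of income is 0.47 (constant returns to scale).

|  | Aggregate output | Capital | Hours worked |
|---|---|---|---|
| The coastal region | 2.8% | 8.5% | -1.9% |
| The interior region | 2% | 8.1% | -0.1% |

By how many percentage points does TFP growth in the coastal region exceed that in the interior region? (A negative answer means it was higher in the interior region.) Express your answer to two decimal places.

Labor's share = 1 − 0.47 = 0.53.
The coastal region: TFP = 2.8 − 3.995 + 1.007 = -0.188%.
The interior region: TFP = 2 − 3.807 + 0.053 = -1.754%.
Difference = -0.188 − (-1.754) = 1.566 pp.

1.57 percentage points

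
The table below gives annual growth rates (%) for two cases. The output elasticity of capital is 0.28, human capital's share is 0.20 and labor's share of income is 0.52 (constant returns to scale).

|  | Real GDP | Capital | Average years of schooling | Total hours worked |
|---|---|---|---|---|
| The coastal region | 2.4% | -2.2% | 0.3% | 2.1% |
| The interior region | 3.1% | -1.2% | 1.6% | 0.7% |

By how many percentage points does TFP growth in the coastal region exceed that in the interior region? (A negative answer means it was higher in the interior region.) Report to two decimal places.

Labor's share = 1 − 0.28 − 0.2 = 0.52.
The coastal region: TFP = 2.4 + 0.616 − 0.06 − 1.092 = 1.864%.
The interior region: TFP = 3.1 + 0.336 − 0.32 − 0.364 = 2.752%.
Difference = 1.864 − (2.752) = -0.888 pp.

-0.89 percentage points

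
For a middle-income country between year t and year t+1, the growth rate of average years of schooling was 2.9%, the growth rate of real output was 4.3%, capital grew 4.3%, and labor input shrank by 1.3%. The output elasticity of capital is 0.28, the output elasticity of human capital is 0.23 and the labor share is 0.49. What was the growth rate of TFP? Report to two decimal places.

TFP grew 3.07%.

Labor's share = 1 − 0.28 − 0.23 = 0.49.
Capital: 0.28 × 4.3 = 1.204 pp.
Average years of schooling: 0.23 × 2.9 = 0.667 pp.
Labor input: 0.49 × (-1.3) = -0.637 pp.
TFP growth = 4.3 − 1.234 = 3.066%.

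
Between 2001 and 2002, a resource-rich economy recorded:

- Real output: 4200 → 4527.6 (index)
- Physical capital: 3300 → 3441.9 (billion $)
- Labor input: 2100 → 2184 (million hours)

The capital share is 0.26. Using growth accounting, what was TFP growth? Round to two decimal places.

3.72%

Real output growth = (4527.6 − 4200) / 4200 = 7.8%.
Physical capital growth = (3441.9 − 3300) / 3300 = 4.3%.
Labor input growth = (2184 − 2100) / 2100 = 4%.
Labor's share = 1 − 0.26 = 0.74.
Physical capital: 0.26 × 4.3 = 1.118 pp.
Labor input: 0.74 × 4 = 2.96 pp.
TFP growth = 7.8 − 4.078 = 3.722%.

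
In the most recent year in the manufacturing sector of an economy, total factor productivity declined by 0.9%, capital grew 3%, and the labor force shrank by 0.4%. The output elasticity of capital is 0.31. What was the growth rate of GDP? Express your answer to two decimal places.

-0.25%

Labor's share = 1 − 0.31 = 0.69.
Capital: 0.31 × 3 = 0.93 pp.
The labor force: 0.69 × (-0.4) = -0.276 pp.
Output growth = -0.9 + 0.654 = -0.246%.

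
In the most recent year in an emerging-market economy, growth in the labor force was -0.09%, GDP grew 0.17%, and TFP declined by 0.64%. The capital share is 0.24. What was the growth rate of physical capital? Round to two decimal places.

Physical capital grew 3.66%.

Labor's share = 1 − 0.24 = 0.76.
gY = gA + 0.76×(-0.09) + 0.24×g.
0.24×g = 0.17 + 0.64 + 0.0684 = 0.8784.
g = 0.8784 / 0.24 = 3.66%.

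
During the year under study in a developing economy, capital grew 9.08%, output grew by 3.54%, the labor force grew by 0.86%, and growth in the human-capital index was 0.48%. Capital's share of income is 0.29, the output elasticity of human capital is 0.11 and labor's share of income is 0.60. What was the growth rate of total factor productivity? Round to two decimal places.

Total factor productivity growth was 0.34%.

Labor's share = 1 − 0.29 − 0.11 = 0.6.
Capital: 0.29 × 9.08 = 2.6332 pp.
The human-capital index: 0.11 × 0.48 = 0.0528 pp.
The labor force: 0.6 × 0.86 = 0.516 pp.
TFP growth = 3.54 − 3.202 = 0.338%.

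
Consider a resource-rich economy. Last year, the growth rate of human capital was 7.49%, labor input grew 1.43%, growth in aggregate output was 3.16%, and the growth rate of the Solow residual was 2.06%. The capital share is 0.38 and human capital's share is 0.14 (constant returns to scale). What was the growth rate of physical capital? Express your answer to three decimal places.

Labor's share = 1 − 0.38 − 0.14 = 0.48.
gY = gA + 0.14×7.49 + 0.48×1.43 + 0.38×g.
0.38×g = 3.16 − 2.06 − 1.735 = -0.635.
g = -0.635 / 0.38 = -1.67105%.

-1.671%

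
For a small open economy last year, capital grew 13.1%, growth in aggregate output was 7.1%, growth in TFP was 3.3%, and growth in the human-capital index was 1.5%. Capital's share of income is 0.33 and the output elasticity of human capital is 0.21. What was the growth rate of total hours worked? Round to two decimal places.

Labor's share = 1 − 0.33 − 0.21 = 0.46.
gY = gA + 0.33×13.1 + 0.21×1.5 + 0.46×g.
0.46×g = 7.1 − 3.3 − 4.638 = -0.838.
g = -0.838 / 0.46 = -1.8217%.

-1.82%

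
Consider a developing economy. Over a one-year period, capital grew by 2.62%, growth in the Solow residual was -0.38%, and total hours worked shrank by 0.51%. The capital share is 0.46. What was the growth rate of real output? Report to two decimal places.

0.55%

Labor's share = 1 − 0.46 = 0.54.
Capital: 0.46 × 2.62 = 1.2052 pp.
Total hours worked: 0.54 × (-0.51) = -0.2754 pp.
Output growth = -0.38 + 0.9298 = 0.5498%.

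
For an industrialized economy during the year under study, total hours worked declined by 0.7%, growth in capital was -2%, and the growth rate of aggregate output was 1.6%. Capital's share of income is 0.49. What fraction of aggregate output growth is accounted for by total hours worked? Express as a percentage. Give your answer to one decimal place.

Labor's share = 1 − 0.49 = 0.51.
Total hours worked contributed 0.51 × (-0.7) = -0.357 pp.
Share of growth = -0.357 / 1.6 × 100 = -22.313%.

-22.3%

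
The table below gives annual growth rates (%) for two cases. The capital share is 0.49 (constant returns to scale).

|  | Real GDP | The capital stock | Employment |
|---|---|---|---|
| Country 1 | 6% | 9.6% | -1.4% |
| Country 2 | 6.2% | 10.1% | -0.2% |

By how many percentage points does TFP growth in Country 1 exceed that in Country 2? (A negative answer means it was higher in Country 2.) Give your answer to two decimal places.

0.66 percentage points

Labor's share = 1 − 0.49 = 0.51.
Country 1: TFP = 6 − 4.704 + 0.714 = 2.01%.
Country 2: TFP = 6.2 − 4.949 + 0.102 = 1.353%.
Difference = 2.01 − (1.353) = 0.657 pp.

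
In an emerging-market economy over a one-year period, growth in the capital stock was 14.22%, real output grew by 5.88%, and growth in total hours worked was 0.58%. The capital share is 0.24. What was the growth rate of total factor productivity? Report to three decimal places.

2.026%

Labor's share = 1 − 0.24 = 0.76.
The capital stock: 0.24 × 14.22 = 3.4128 pp.
Total hours worked: 0.76 × 0.58 = 0.4408 pp.
TFP growth = 5.88 − 3.8536 = 2.0264%.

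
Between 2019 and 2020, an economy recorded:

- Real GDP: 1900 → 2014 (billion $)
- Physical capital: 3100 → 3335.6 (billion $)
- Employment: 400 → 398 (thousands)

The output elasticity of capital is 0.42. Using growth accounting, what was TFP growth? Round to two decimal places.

TFP growth was 3.10%.

Real GDP growth = (2014 − 1900) / 1900 = 6%.
Physical capital growth = (3335.6 − 3100) / 3100 = 7.6%.
Employment growth = (398 − 400) / 400 = -0.5%.
Labor's share = 1 − 0.42 = 0.58.
Physical capital: 0.42 × 7.6 = 3.192 pp.
Employment: 0.58 × (-0.5) = -0.29 pp.
TFP growth = 6 − 2.902 = 3.098%.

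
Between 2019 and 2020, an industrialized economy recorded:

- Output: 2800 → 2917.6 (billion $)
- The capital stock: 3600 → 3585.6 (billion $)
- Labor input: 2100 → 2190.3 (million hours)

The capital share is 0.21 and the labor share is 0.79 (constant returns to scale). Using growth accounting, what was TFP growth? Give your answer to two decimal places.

Output growth = (2917.6 − 2800) / 2800 = 4.2%.
The capital stock growth = (3585.6 − 3600) / 3600 = -0.4%.
Labor input growth = (2190.3 − 2100) / 2100 = 4.3%.
Labor's share = 1 − 0.21 = 0.79.
The capital stock: 0.21 × (-0.4) = -0.084 pp.
Labor input: 0.79 × 4.3 = 3.397 pp.
TFP growth = 4.2 − 3.313 = 0.887%.

TFP growth was 0.89%.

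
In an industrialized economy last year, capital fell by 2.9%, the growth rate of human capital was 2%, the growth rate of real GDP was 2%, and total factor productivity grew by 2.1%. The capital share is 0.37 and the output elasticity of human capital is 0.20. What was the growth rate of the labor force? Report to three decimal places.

1.333%

Labor's share = 1 − 0.37 − 0.2 = 0.43.
gY = gA + 0.37×(-2.9) + 0.2×2 + 0.43×g.
0.43×g = 2 − 2.1 + 0.673 = 0.573.
g = 0.573 / 0.43 = 1.33256%.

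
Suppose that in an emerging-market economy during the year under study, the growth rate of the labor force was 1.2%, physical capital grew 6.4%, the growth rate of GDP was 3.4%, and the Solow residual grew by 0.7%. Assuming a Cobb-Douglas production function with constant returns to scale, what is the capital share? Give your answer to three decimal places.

0.288

gY = gA + α·gK + (1−α)·gL, so gY − gA − gL = α(gK − gL).
3.4 − 0.7 − 1.2 = α × (6.4 − 1.2).
1.5 = 5.2 α, so α = 0.28846.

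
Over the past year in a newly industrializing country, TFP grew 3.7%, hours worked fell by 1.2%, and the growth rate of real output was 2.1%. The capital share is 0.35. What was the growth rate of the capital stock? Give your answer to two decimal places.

Labor's share = 1 − 0.35 = 0.65.
gY = gA + 0.65×(-1.2) + 0.35×g.
0.35×g = 2.1 − 3.7 + 0.78 = -0.82.
g = -0.82 / 0.35 = -2.3429%.

-2.34%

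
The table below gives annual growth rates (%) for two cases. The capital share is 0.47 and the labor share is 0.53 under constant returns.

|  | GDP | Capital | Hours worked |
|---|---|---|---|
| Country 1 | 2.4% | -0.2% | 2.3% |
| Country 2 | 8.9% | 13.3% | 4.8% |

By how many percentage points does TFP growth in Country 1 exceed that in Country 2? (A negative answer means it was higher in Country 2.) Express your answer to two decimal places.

1.17 percentage points

Labor's share = 1 − 0.47 = 0.53.
Country 1: TFP = 2.4 + 0.094 − 1.219 = 1.275%.
Country 2: TFP = 8.9 − 6.251 − 2.544 = 0.105%.
Difference = 1.275 − (0.105) = 1.17 pp.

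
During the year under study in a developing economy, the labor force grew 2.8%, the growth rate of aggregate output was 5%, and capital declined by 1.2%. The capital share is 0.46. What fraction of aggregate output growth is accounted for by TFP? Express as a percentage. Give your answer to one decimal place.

Labor's share = 1 − 0.46 = 0.54.
Capital: 0.46 × (-1.2) = -0.552 pp.
The labor force: 0.54 × 2.8 = 1.512 pp.
TFP growth = 5 − 0.96 = 4.04%.
TFP share of growth = 4.04 / 5 × 100 = 80.8%.

80.8%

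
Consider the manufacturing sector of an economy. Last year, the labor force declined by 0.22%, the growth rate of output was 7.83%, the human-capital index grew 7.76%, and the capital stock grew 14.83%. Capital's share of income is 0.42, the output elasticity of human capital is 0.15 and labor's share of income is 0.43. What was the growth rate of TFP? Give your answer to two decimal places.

TFP growth was 0.53%.

Labor's share = 1 − 0.42 − 0.15 = 0.43.
The capital stock: 0.42 × 14.83 = 6.2286 pp.
The human-capital index: 0.15 × 7.76 = 1.164 pp.
The labor force: 0.43 × (-0.22) = -0.0946 pp.
TFP growth = 7.83 − 7.298 = 0.532%.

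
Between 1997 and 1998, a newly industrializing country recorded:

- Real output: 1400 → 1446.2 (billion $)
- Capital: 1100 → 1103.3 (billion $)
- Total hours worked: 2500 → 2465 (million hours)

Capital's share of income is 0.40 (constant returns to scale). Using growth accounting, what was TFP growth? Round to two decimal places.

4.02%

Real output growth = (1446.2 − 1400) / 1400 = 3.3%.
Capital growth = (1103.3 − 1100) / 1100 = 0.3%.
Total hours worked growth = (2465 − 2500) / 2500 = -1.4%.
Labor's share = 1 − 0.4 = 0.6.
Capital: 0.4 × 0.3 = 0.12 pp.
Total hours worked: 0.6 × (-1.4) = -0.84 pp.
TFP growth = 3.3 + 0.72 = 4.02%.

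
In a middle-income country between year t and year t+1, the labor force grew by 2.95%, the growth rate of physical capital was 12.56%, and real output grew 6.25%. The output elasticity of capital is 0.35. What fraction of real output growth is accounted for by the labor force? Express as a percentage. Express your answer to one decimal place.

30.7%

Labor's share = 1 − 0.35 = 0.65.
The labor force contributed 0.65 × 2.95 = 1.9175 pp.
Share of growth = 1.9175 / 6.25 × 100 = 30.68%.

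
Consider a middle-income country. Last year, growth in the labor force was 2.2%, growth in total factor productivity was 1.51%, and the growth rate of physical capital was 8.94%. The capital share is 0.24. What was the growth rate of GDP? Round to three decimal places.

Labor's share = 1 − 0.24 = 0.76.
Physical capital: 0.24 × 8.94 = 2.1456 pp.
The labor force: 0.76 × 2.2 = 1.672 pp.
Output growth = 1.51 + 3.8176 = 5.3276%.

5.328%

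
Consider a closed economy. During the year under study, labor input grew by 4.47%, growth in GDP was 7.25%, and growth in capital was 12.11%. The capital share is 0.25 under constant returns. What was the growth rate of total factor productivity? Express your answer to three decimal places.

0.870%

Labor's share = 1 − 0.25 = 0.75.
Capital: 0.25 × 12.11 = 3.0275 pp.
Labor input: 0.75 × 4.47 = 3.3525 pp.
TFP growth = 7.25 − 6.38 = 0.87%.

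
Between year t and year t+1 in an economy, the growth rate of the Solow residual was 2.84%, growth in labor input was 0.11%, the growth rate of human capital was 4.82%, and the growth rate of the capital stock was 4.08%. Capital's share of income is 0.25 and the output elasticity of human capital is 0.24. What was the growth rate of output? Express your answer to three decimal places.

Labor's share = 1 − 0.25 − 0.24 = 0.51.
The capital stock: 0.25 × 4.08 = 1.02 pp.
Human capital: 0.24 × 4.82 = 1.1568 pp.
Labor input: 0.51 × 0.11 = 0.0561 pp.
Output growth = 2.84 + 2.2329 = 5.0729%.

5.073%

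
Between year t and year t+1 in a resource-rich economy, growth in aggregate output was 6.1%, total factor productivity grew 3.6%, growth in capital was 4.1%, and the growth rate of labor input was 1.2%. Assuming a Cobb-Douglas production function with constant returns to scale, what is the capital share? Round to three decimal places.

gY = gA + α·gK + (1−α)·gL, so gY − gA − gL = α(gK − gL).
6.1 − 3.6 − 1.2 = α × (4.1 − 1.2).
1.3 = 2.9 α, so α = 0.44828.

α = 0.448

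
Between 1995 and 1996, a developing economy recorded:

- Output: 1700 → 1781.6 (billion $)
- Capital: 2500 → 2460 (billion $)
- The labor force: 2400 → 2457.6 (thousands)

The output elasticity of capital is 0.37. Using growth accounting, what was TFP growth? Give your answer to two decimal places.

TFP grew 3.88%.

Output growth = (1781.6 − 1700) / 1700 = 4.8%.
Capital growth = (2460 − 2500) / 2500 = -1.6%.
The labor force growth = (2457.6 − 2400) / 2400 = 2.4%.
Labor's share = 1 − 0.37 = 0.63.
Capital: 0.37 × (-1.6) = -0.592 pp.
The labor force: 0.63 × 2.4 = 1.512 pp.
TFP growth = 4.8 − 0.92 = 3.88%.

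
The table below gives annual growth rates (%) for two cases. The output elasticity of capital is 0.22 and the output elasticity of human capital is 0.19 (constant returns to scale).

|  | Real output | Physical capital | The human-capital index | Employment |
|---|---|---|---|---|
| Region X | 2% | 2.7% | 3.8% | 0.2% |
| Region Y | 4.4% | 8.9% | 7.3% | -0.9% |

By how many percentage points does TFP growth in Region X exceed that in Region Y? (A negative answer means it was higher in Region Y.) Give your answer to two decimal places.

Labor's share = 1 − 0.22 − 0.19 = 0.59.
Region X: TFP = 2 − 0.594 − 0.722 − 0.118 = 0.566%.
Region Y: TFP = 4.4 − 1.958 − 1.387 + 0.531 = 1.586%.
Difference = 0.566 − (1.586) = -1.02 pp.

-1.02 percentage points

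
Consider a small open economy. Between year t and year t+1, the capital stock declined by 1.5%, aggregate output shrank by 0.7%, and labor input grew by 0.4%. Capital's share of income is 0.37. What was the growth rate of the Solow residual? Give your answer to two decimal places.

Labor's share = 1 − 0.37 = 0.63.
The capital stock: 0.37 × (-1.5) = -0.555 pp.
Labor input: 0.63 × 0.4 = 0.252 pp.
TFP growth = -0.7 + 0.303 = -0.397%.

-0.40%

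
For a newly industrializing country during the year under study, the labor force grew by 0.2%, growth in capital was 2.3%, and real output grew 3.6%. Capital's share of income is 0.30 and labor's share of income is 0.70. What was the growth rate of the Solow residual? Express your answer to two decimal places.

The Solow residual grew 2.77%.

Labor's share = 1 − 0.3 = 0.7.
Capital: 0.3 × 2.3 = 0.69 pp.
The labor force: 0.7 × 0.2 = 0.14 pp.
TFP growth = 3.6 − 0.83 = 2.77%.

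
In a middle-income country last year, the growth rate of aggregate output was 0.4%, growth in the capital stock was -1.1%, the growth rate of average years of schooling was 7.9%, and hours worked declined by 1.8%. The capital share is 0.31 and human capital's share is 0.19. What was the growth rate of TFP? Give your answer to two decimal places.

TFP growth was 0.14%.

Labor's share = 1 − 0.31 − 0.19 = 0.5.
The capital stock: 0.31 × (-1.1) = -0.341 pp.
Average years of schooling: 0.19 × 7.9 = 1.501 pp.
Hours worked: 0.5 × (-1.8) = -0.9 pp.
TFP growth = 0.4 − 0.26 = 0.14%.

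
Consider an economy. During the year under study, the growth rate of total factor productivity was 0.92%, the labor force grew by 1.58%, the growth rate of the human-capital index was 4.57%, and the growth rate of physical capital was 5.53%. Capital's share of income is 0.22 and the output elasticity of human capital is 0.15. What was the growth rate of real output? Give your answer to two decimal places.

Real output grew 3.82%.

Labor's share = 1 − 0.22 − 0.15 = 0.63.
Physical capital: 0.22 × 5.53 = 1.2166 pp.
The human-capital index: 0.15 × 4.57 = 0.6855 pp.
The labor force: 0.63 × 1.58 = 0.9954 pp.
Output growth = 0.92 + 2.8975 = 3.8175%.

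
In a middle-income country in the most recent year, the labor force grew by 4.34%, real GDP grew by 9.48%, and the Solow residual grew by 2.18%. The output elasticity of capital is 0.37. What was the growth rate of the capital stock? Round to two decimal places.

12.34%

Labor's share = 1 − 0.37 = 0.63.
gY = gA + 0.63×4.34 + 0.37×g.
0.37×g = 9.48 − 2.18 − 2.7342 = 4.5658.
g = 4.5658 / 0.37 = 12.34%.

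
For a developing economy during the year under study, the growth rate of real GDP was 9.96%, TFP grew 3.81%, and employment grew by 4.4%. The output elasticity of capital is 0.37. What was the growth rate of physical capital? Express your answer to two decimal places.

9.13%

Labor's share = 1 − 0.37 = 0.63.
gY = gA + 0.63×4.4 + 0.37×g.
0.37×g = 9.96 − 3.81 − 2.772 = 3.378.
g = 3.378 / 0.37 = 9.1297%.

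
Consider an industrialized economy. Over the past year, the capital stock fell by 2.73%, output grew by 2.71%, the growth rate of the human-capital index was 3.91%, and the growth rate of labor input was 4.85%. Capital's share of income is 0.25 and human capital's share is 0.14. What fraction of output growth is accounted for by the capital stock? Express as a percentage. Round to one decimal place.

The capital stock accounted for -25.2% of growth.

The capital stock contributed 0.25 × (-2.73) = -0.6825 pp.
Share of growth = -0.6825 / 2.71 × 100 = -25.185%.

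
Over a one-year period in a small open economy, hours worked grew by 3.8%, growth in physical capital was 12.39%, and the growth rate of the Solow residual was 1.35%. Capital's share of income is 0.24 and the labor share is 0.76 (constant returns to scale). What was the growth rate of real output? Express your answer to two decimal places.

Labor's share = 1 − 0.24 = 0.76.
Physical capital: 0.24 × 12.39 = 2.9736 pp.
Hours worked: 0.76 × 3.8 = 2.888 pp.
Output growth = 1.35 + 5.8616 = 7.2116%.

7.21%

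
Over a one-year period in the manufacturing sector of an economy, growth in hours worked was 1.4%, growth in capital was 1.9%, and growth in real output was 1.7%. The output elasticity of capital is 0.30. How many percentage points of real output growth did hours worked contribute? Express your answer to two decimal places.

0.98 percentage points

Labor's share = 1 − 0.3 = 0.7.
Contribution = share × growth = 0.7 × 1.4 = 0.98 pp.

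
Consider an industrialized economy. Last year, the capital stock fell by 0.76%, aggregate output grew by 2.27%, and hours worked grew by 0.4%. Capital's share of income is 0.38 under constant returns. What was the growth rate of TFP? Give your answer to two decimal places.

Labor's share = 1 − 0.38 = 0.62.
The capital stock: 0.38 × (-0.76) = -0.2888 pp.
Hours worked: 0.62 × 0.4 = 0.248 pp.
TFP growth = 2.27 + 0.0408 = 2.3108%.

2.31%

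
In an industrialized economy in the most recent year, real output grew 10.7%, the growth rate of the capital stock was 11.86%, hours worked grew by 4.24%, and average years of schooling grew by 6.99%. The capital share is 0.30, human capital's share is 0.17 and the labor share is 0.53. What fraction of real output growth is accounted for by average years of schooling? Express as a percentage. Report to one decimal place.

Average years of schooling contributed 0.17 × 6.99 = 1.1883 pp.
Share of growth = 1.1883 / 10.7 × 100 = 11.106%.

11.1%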